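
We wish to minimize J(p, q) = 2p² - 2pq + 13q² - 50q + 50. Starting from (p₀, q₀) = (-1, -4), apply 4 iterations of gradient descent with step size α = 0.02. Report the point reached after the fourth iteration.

∇J = (4p - 2q, -2p + 26q - 50)
Step 1: at (-1, -4), ∇J = (4, -152) → (-1, -4) − 0.02·(4, -152) = (-1.08, -0.96)
Step 2: at (-1.08, -0.96), ∇J = (-2.4, -72.8) → (-1.08, -0.96) − 0.02·(-2.4, -72.8) = (-1.032, 0.496)
Step 3: at (-1.032, 0.496), ∇J = (-5.12, -35.04) → (-1.032, 0.496) − 0.02·(-5.12, -35.04) = (-0.9296, 1.1968)
Step 4: at (-0.9296, 1.1968), ∇J = (-6.112, -17.024) → (-0.9296, 1.1968) − 0.02·(-6.112, -17.024) = (-0.80736, 1.53728)

(-0.80736, 1.53728)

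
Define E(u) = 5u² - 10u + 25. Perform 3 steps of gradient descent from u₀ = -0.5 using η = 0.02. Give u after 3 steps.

E′(u) = 10u - 10
u₁ = -0.5 − 0.02·(-15) = -0.2
u₂ = -0.2 − 0.02·(-12) = 0.04
u₃ = 0.04 − 0.02·(-9.6) = 0.232

0.232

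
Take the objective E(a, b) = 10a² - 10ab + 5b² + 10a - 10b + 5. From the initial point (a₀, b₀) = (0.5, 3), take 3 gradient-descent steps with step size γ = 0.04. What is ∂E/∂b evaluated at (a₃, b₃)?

3.88

∇E = (20a - 10b + 10, -10a + 10b - 10)
(a₁, b₁) = (0.5, 3) − 0.04·(-10, 15) = (0.9, 2.4)
(a₂, b₂) = (0.9, 2.4) − 0.04·(4, 5) = (0.74, 2.2)
(a₃, b₃) = (0.74, 2.2) − 0.04·(2.8, 4.6) = (0.628, 2.016)
∂E/∂b at (0.628, 2.016) = 3.88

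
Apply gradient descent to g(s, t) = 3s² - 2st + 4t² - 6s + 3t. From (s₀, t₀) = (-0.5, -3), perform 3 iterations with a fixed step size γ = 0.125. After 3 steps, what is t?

∇g = (6s - 2t - 6, -2s + 8t + 3)
(s₁, t₁) = (-0.5, -3) − 0.125·(-3, -20) = (-0.125, -0.5)
(s₂, t₂) = (-0.125, -0.5) − 0.125·(-5.75, -0.75) = (0.59375, -0.40625)
(s₃, t₃) = (0.59375, -0.40625) − 0.125·(-1.625, -1.4375) = (0.796875, -0.2265625)
t = -0.2265625

-0.2265625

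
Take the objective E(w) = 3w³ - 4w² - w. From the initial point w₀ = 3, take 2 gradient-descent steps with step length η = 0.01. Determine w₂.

2.109376

E′(w) = 9w² - 8w - 1
w₁ = 3 − 0.01·56 = 2.44
w₂ = 2.44 − 0.01·33.0624 = 2.109376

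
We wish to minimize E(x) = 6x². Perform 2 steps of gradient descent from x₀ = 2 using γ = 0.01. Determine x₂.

E′(x) = 12x
x₁ = 2 − 0.01·24 = 1.76
x₂ = 1.76 − 0.01·21.12 = 1.5488

1.5488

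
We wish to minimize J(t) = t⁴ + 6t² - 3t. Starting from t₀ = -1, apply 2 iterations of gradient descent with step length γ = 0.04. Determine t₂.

J′(t) = 4t³ + 12t - 3
Step 1: J′(-1) = -19; t₁ = -1 − 0.04·(-19) = -0.24
Step 2: J′(-0.24) = -5.935296; t₂ = -0.24 − 0.04·(-5.935296) = -0.00258816

-0.00258816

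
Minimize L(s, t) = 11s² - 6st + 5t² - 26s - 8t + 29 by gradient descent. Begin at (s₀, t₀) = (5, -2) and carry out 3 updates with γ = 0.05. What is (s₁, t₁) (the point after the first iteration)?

(0.2, 0.9)

∇L = (22s - 6t - 26, -6s + 10t - 8)
(s₁, t₁) = (5, -2) − 0.05·(96, -58) = (0.2, 0.9)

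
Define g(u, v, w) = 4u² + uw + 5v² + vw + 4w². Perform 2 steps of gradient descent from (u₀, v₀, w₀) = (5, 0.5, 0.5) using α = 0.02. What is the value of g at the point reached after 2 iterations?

50.60214116

∇g = (8u + w, 10v + w, u + v + 8w)
(u₁, v₁, w₁) = (5, 0.5, 0.5) − 0.02·(40.5, 5.5, 9.5) = (4.19, 0.39, 0.31)
(u₂, v₂, w₂) = (4.19, 0.39, 0.31) − 0.02·(33.83, 4.21, 7.06) = (3.5134, 0.3058, 0.1688)
g(3.5134, 0.3058, 0.1688) = 50.60214116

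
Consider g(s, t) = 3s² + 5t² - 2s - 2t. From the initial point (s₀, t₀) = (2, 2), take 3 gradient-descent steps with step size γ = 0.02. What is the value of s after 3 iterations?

∇g = (6s - 2, 10t - 2)
Step 1: at (2, 2), ∇g = (10, 18) → (2, 2) − 0.02·(10, 18) = (1.8, 1.64)
Step 2: at (1.8, 1.64), ∇g = (8.8, 14.4) → (1.8, 1.64) − 0.02·(8.8, 14.4) = (1.624, 1.352)
Step 3: at (1.624, 1.352), ∇g = (7.744, 11.52) → (1.624, 1.352) − 0.02·(7.744, 11.52) = (1.46912, 1.1216)
s = 1.46912

1.46912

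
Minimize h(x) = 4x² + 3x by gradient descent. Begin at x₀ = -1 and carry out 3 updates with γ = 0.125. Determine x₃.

-0.375

h′(x) = 8x + 3
Step 1: h′(-1) = -5; x₁ = -1 − 0.125·(-5) = -0.375
Step 2: h′(-0.375) = 0; x₂ = -0.375 − 0.125·0 = -0.375
Step 3: h′(-0.375) = 0; x₃ = -0.375 − 0.125·0 = -0.375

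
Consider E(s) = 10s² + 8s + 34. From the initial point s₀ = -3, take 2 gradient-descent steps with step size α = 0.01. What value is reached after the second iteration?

E′(s) = 20s + 8
s₁ = -3 − 0.01·(-52) = -2.48
s₂ = -2.48 − 0.01·(-41.6) = -2.064

-2.064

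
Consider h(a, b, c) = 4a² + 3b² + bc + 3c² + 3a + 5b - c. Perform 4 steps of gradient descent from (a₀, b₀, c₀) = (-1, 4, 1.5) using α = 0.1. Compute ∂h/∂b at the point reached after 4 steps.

0.75025

∇h = (8a + 3, 6b + c + 5, b + 6c - 1)
Step 1: at (-1, 4, 1.5), ∇h = (-5, 30.5, 12) → (-1, 4, 1.5) − 0.1·(-5, 30.5, 12) = (-0.5, 0.95, 0.3)
Step 2: at (-0.5, 0.95, 0.3), ∇h = (-1, 11, 1.75) → (-0.5, 0.95, 0.3) − 0.1·(-1, 11, 1.75) = (-0.4, -0.15, 0.125)
Step 3: at (-0.4, -0.15, 0.125), ∇h = (-0.2, 4.225, -0.4) → (-0.4, -0.15, 0.125) − 0.1·(-0.2, 4.225, -0.4) = (-0.38, -0.5725, 0.165)
Step 4: at (-0.38, -0.5725, 0.165), ∇h = (-0.04, 1.73, -0.5825) → (-0.38, -0.5725, 0.165) − 0.1·(-0.04, 1.73, -0.5825) = (-0.376, -0.7455, 0.22325)
∂h/∂b at (-0.376, -0.7455, 0.22325) = 0.75025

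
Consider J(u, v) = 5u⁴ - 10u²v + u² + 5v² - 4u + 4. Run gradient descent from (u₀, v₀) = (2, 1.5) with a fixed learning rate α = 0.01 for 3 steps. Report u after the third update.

1.2582274

∇J = (20u³ - 20uv + 2u - 4, -10u² + 10v)
Step 1: at (2, 1.5), ∇J = (100, -25) → (2, 1.5) − 0.01·(100, -25) = (1, 1.75)
Step 2: at (1, 1.75), ∇J = (-17, 7.5) → (1, 1.75) − 0.01·(-17, 7.5) = (1.17, 1.675)
Step 3: at (1.17, 1.675), ∇J = (-8.82274, 3.061) → (1.17, 1.675) − 0.01·(-8.82274, 3.061) = (1.2582274, 1.64439)
u = 1.2582274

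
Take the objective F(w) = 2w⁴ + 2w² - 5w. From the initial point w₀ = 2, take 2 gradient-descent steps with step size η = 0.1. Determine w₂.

F′(w) = 8w³ + 4w - 5
w₁ = 2 − 0.1·67 = -4.7
w₂ = -4.7 − 0.1·(-854.384) = 80.7384

80.7384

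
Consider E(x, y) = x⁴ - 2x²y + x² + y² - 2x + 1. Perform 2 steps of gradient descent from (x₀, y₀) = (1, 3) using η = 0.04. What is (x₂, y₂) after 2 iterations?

∇E = (4x³ - 4xy + 2x - 2, -2x² + 2y)
(x₁, y₁) = (1, 3) − 0.04·(-8, 4) = (1.32, 2.84)
(x₂, y₂) = (1.32, 2.84) − 0.04·(-5.155328, 2.1952) = (1.52621312, 2.752192)

(1.52621312, 2.752192)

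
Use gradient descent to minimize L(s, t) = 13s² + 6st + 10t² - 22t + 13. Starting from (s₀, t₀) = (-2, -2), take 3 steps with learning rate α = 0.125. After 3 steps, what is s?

∇L = (26s + 6t, 6s + 20t - 22)
Step 1: at (-2, -2), ∇L = (-64, -74) → (-2, -2) − 0.125·(-64, -74) = (6, 7.25)
Step 2: at (6, 7.25), ∇L = (199.5, 159) → (6, 7.25) − 0.125·(199.5, 159) = (-18.9375, -12.625)
Step 3: at (-18.9375, -12.625), ∇L = (-568.125, -388.125) → (-18.9375, -12.625) − 0.125·(-568.125, -388.125) = (52.078125, 35.890625)
s = 52.078125

52.078125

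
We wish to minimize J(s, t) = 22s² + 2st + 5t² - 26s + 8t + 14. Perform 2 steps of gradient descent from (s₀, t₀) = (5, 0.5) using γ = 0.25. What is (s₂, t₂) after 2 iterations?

(446.625, 27.75)

∇J = (44s + 2t - 26, 2s + 10t + 8)
Step 1: at (5, 0.5), ∇J = (195, 23) → (5, 0.5) − 0.25·(195, 23) = (-43.75, -5.25)
Step 2: at (-43.75, -5.25), ∇J = (-1961.5, -132) → (-43.75, -5.25) − 0.25·(-1961.5, -132) = (446.625, 27.75)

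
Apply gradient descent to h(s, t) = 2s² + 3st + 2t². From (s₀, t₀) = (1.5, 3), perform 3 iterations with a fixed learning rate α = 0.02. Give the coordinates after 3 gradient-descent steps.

(0.725232, 2.13702)

∇h = (4s + 3t, 3s + 4t)
Step 1: at (1.5, 3), ∇h = (15, 16.5) → (1.5, 3) − 0.02·(15, 16.5) = (1.2, 2.67)
Step 2: at (1.2, 2.67), ∇h = (12.81, 14.28) → (1.2, 2.67) − 0.02·(12.81, 14.28) = (0.9438, 2.3844)
Step 3: at (0.9438, 2.3844), ∇h = (10.9284, 12.369) → (0.9438, 2.3844) − 0.02·(10.9284, 12.369) = (0.725232, 2.13702)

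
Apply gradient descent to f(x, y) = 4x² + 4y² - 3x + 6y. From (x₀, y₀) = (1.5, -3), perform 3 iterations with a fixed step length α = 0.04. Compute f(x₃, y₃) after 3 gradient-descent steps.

∇f = (8x - 3, 8y + 6)
Step 1: at (1.5, -3), ∇f = (9, -18) → (1.5, -3) − 0.04·(9, -18) = (1.14, -2.28)
Step 2: at (1.14, -2.28), ∇f = (6.12, -12.24) → (1.14, -2.28) − 0.04·(6.12, -12.24) = (0.8952, -1.7904)
Step 3: at (0.8952, -1.7904), ∇f = (4.1616, -8.3232) → (0.8952, -1.7904) − 0.04·(4.1616, -8.3232) = (0.728736, -1.457472)
f(0.728736, -1.457472) = -0.30991684608

-0.30991684608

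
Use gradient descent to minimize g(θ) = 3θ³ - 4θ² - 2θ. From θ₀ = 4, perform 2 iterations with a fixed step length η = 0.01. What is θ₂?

2.3951

g′(θ) = 9θ² - 8θ - 2
θ₁ = 4 − 0.01·110 = 2.9
θ₂ = 2.9 − 0.01·50.49 = 2.3951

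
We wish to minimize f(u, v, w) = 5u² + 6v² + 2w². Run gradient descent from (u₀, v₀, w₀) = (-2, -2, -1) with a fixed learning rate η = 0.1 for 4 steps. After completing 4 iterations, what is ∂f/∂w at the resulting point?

-0.5184

∇f = (10u, 12v, 4w)
Step 1: at (-2, -2, -1), ∇f = (-20, -24, -4) → (-2, -2, -1) − 0.1·(-20, -24, -4) = (0, 0.4, -0.6)
Step 2: at (0, 0.4, -0.6), ∇f = (0, 4.8, -2.4) → (0, 0.4, -0.6) − 0.1·(0, 4.8, -2.4) = (0, -0.08, -0.36)
Step 3: at (0, -0.08, -0.36), ∇f = (0, -0.96, -1.44) → (0, -0.08, -0.36) − 0.1·(0, -0.96, -1.44) = (0, 0.016, -0.216)
Step 4: at (0, 0.016, -0.216), ∇f = (0, 0.192, -0.864) → (0, 0.016, -0.216) − 0.1·(0, 0.192, -0.864) = (0, -0.0032, -0.1296)
∂f/∂w at (0, -0.0032, -0.1296) = -0.5184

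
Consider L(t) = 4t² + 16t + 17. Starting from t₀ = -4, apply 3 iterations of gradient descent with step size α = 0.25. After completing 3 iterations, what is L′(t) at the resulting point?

L′(t) = 8t + 16
t₁ = -4 − 0.25·(-16) = 0
t₂ = 0 − 0.25·16 = -4
t₃ = -4 − 0.25·(-16) = 0
L′(t) at (0) = 16

16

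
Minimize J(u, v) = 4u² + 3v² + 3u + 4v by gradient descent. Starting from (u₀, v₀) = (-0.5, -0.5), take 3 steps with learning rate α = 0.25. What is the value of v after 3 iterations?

∇J = (8u + 3, 6v + 4)
(u₁, v₁) = (-0.5, -0.5) − 0.25·(-1, 1) = (-0.25, -0.75)
(u₂, v₂) = (-0.25, -0.75) − 0.25·(1, -0.5) = (-0.5, -0.625)
(u₃, v₃) = (-0.5, -0.625) − 0.25·(-1, 0.25) = (-0.25, -0.6875)
v = -0.6875

-0.6875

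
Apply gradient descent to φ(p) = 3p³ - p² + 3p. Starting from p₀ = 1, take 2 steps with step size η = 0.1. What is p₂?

-0.3

φ′(p) = 9p² - 2p + 3
Step 1: φ′(1) = 10; p₁ = 1 − 0.1·10 = 0
Step 2: φ′(0) = 3; p₂ = 0 − 0.1·3 = -0.3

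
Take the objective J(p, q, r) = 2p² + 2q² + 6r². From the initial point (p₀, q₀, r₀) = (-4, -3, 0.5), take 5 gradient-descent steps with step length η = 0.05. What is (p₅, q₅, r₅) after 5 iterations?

∇J = (4p, 4q, 12r)
(p₁, q₁, r₁) = (-4, -3, 0.5) − 0.05·(-16, -12, 6) = (-3.2, -2.4, 0.2)
(p₂, q₂, r₂) = (-3.2, -2.4, 0.2) − 0.05·(-12.8, -9.6, 2.4) = (-2.56, -1.92, 0.08)
(p₃, q₃, r₃) = (-2.56, -1.92, 0.08) − 0.05·(-10.24, -7.68, 0.96) = (-2.048, -1.536, 0.032)
(p₄, q₄, r₄) = (-2.048, -1.536, 0.032) − 0.05·(-8.192, -6.144, 0.384) = (-1.6384, -1.2288, 0.0128)
(p₅, q₅, r₅) = (-1.6384, -1.2288, 0.0128) − 0.05·(-6.5536, -4.9152, 0.1536) = (-1.31072, -0.98304, 0.00512)

(-1.31072, -0.98304, 0.00512)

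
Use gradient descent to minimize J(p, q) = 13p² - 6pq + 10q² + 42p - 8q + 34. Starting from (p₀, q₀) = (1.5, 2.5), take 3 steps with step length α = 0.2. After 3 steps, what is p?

-159.012

∇J = (26p - 6q + 42, -6p + 20q - 8)
(p₁, q₁) = (1.5, 2.5) − 0.2·(66, 33) = (-11.7, -4.1)
(p₂, q₂) = (-11.7, -4.1) − 0.2·(-237.6, -19.8) = (35.82, -0.14)
(p₃, q₃) = (35.82, -0.14) − 0.2·(974.16, -225.72) = (-159.012, 45.004)
p = -159.012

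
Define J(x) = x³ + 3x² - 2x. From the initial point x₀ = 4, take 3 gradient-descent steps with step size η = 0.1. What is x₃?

J′(x) = 3x² + 6x - 2
Step 1: J′(4) = 70; x₁ = 4 − 0.1·70 = -3
Step 2: J′(-3) = 7; x₂ = -3 − 0.1·7 = -3.7
Step 3: J′(-3.7) = 16.87; x₃ = -3.7 − 0.1·16.87 = -5.387

-5.387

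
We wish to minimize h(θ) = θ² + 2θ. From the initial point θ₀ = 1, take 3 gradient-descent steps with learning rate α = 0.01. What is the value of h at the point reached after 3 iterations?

2.543369523456

h′(θ) = 2θ + 2
Step 1: h′(1) = 4; θ₁ = 1 − 0.01·4 = 0.96
Step 2: h′(0.96) = 3.92; θ₂ = 0.96 − 0.01·3.92 = 0.9208
Step 3: h′(0.9208) = 3.8416; θ₃ = 0.9208 − 0.01·3.8416 = 0.882384
h(0.882384) = 2.543369523456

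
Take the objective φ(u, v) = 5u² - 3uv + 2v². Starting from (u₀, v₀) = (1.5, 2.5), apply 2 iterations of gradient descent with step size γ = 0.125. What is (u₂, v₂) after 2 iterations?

∇φ = (10u - 3v, -3u + 4v)
(u₁, v₁) = (1.5, 2.5) − 0.125·(7.5, 5.5) = (0.5625, 1.8125)
(u₂, v₂) = (0.5625, 1.8125) − 0.125·(0.1875, 5.5625) = (0.5390625, 1.1171875)

(0.5390625, 1.1171875)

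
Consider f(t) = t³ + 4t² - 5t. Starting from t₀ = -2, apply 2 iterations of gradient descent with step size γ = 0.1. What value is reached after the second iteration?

f′(t) = 3t² + 8t - 5
Step 1: f′(-2) = -9; t₁ = -2 − 0.1·(-9) = -1.1
Step 2: f′(-1.1) = -10.17; t₂ = -1.1 − 0.1·(-10.17) = -0.083

-0.083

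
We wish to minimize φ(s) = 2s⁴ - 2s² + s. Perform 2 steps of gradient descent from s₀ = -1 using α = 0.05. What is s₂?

φ′(s) = 8s³ - 4s + 1
s₁ = -1 − 0.05·(-3) = -0.85
s₂ = -0.85 − 0.05·(-0.513) = -0.82435

-0.82435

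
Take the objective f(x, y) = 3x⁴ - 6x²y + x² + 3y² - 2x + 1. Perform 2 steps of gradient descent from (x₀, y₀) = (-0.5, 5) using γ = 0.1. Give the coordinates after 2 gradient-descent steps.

∇f = (12x³ - 12xy + 2x - 2, -6x² + 6y)
Step 1: at (-0.5, 5), ∇f = (25.5, 28.5) → (-0.5, 5) − 0.1·(25.5, 28.5) = (-3.05, 2.15)
Step 2: at (-3.05, 2.15), ∇f = (-269.8815, -42.915) → (-3.05, 2.15) − 0.1·(-269.8815, -42.915) = (23.93815, 6.4415)

(23.93815, 6.4415)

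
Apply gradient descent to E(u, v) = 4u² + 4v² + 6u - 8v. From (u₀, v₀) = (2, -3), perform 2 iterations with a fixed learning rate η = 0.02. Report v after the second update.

∇E = (8u + 6, 8v - 8)
Step 1: at (2, -3), ∇E = (22, -32) → (2, -3) − 0.02·(22, -32) = (1.56, -2.36)
Step 2: at (1.56, -2.36), ∇E = (18.48, -26.88) → (1.56, -2.36) − 0.02·(18.48, -26.88) = (1.1904, -1.8224)
v = -1.8224

-1.8224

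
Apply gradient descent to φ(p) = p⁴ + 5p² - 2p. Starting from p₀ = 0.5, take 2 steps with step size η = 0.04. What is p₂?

φ′(p) = 4p³ + 10p - 2
Step 1: φ′(0.5) = 3.5; p₁ = 0.5 − 0.04·3.5 = 0.36
Step 2: φ′(0.36) = 1.786624; p₂ = 0.36 − 0.04·1.786624 = 0.28853504

0.28853504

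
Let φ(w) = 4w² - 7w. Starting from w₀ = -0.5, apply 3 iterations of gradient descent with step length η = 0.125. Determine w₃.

0.875

φ′(w) = 8w - 7
Step 1: φ′(-0.5) = -11; w₁ = -0.5 − 0.125·(-11) = 0.875
Step 2: φ′(0.875) = 0; w₂ = 0.875 − 0.125·0 = 0.875
Step 3: φ′(0.875) = 0; w₃ = 0.875 − 0.125·0 = 0.875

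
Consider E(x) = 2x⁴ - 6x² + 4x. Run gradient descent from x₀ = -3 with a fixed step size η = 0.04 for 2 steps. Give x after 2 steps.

E′(x) = 8x³ - 12x + 4
Step 1: E′(-3) = -176; x₁ = -3 − 0.04·(-176) = 4.04
Step 2: E′(4.04) = 483.034112; x₂ = 4.04 − 0.04·483.034112 = -15.28136448

-15.28136448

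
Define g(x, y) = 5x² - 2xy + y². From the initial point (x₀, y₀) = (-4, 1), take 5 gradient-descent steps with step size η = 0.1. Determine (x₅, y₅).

(0.00544, 0.02304)

∇g = (10x - 2y, -2x + 2y)
Step 1: at (-4, 1), ∇g = (-42, 10) → (-4, 1) − 0.1·(-42, 10) = (0.2, 0)
Step 2: at (0.2, 0), ∇g = (2, -0.4) → (0.2, 0) − 0.1·(2, -0.4) = (0, 0.04)
Step 3: at (0, 0.04), ∇g = (-0.08, 0.08) → (0, 0.04) − 0.1·(-0.08, 0.08) = (0.008, 0.032)
Step 4: at (0.008, 0.032), ∇g = (0.016, 0.048) → (0.008, 0.032) − 0.1·(0.016, 0.048) = (0.0064, 0.0272)
Step 5: at (0.0064, 0.0272), ∇g = (0.0096, 0.0416) → (0.0064, 0.0272) − 0.1·(0.0096, 0.0416) = (0.00544, 0.02304)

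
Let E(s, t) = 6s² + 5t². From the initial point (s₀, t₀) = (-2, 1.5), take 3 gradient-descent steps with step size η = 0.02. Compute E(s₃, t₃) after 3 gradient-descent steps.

7.573918285824

∇E = (12s, 10t)
Step 1: at (-2, 1.5), ∇E = (-24, 15) → (-2, 1.5) − 0.02·(-24, 15) = (-1.52, 1.2)
Step 2: at (-1.52, 1.2), ∇E = (-18.24, 12) → (-1.52, 1.2) − 0.02·(-18.24, 12) = (-1.1552, 0.96)
Step 3: at (-1.1552, 0.96), ∇E = (-13.8624, 9.6) → (-1.1552, 0.96) − 0.02·(-13.8624, 9.6) = (-0.877952, 0.768)
E(-0.877952, 0.768) = 7.573918285824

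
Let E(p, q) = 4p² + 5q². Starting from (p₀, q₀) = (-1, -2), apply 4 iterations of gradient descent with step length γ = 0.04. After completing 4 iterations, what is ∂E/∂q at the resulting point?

∇E = (8p, 10q)
Step 1: at (-1, -2), ∇E = (-8, -20) → (-1, -2) − 0.04·(-8, -20) = (-0.68, -1.2)
Step 2: at (-0.68, -1.2), ∇E = (-5.44, -12) → (-0.68, -1.2) − 0.04·(-5.44, -12) = (-0.4624, -0.72)
Step 3: at (-0.4624, -0.72), ∇E = (-3.6992, -7.2) → (-0.4624, -0.72) − 0.04·(-3.6992, -7.2) = (-0.314432, -0.432)
Step 4: at (-0.314432, -0.432), ∇E = (-2.515456, -4.32) → (-0.314432, -0.432) − 0.04·(-2.515456, -4.32) = (-0.21381376, -0.2592)
∂E/∂q at (-0.21381376, -0.2592) = -2.592

-2.592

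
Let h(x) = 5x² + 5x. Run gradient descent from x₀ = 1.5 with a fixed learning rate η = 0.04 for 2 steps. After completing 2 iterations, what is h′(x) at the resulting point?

7.2

h′(x) = 10x + 5
x₁ = 1.5 − 0.04·20 = 0.7
x₂ = 0.7 − 0.04·12 = 0.22
h′(x) at (0.22) = 7.2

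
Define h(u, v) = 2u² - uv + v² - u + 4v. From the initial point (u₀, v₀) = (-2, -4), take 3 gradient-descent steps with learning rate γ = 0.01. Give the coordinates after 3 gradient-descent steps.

∇h = (4u - v - 1, -u + 2v + 4)
(u₁, v₁) = (-2, -4) − 0.01·(-5, -2) = (-1.95, -3.98)
(u₂, v₂) = (-1.95, -3.98) − 0.01·(-4.82, -2.01) = (-1.9018, -3.9599)
(u₃, v₃) = (-1.9018, -3.9599) − 0.01·(-4.6473, -2.018) = (-1.855327, -3.93972)

(-1.855327, -3.93972)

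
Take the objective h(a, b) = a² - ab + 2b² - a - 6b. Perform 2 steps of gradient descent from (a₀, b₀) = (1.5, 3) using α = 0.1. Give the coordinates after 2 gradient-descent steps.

(1.635, 2.29)

∇h = (2a - b - 1, -a + 4b - 6)
(a₁, b₁) = (1.5, 3) − 0.1·(-1, 4.5) = (1.6, 2.55)
(a₂, b₂) = (1.6, 2.55) − 0.1·(-0.35, 2.6) = (1.635, 2.29)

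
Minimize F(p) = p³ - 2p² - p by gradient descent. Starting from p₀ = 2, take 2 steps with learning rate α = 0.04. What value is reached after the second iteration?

1.796672

F′(p) = 3p² - 4p - 1
Step 1: F′(2) = 3; p₁ = 2 − 0.04·3 = 1.88
Step 2: F′(1.88) = 2.0832; p₂ = 1.88 − 0.04·2.0832 = 1.796672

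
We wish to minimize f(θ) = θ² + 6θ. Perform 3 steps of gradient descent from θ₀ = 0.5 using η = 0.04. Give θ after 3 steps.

f′(θ) = 2θ + 6
θ₁ = 0.5 − 0.04·7 = 0.22
θ₂ = 0.22 − 0.04·6.44 = -0.0376
θ₃ = -0.0376 − 0.04·5.9248 = -0.274592

-0.274592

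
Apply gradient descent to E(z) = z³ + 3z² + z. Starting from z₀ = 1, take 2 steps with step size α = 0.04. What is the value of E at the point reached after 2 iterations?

0.841551204352

E′(z) = 3z² + 6z + 1
Step 1: E′(1) = 10; z₁ = 1 − 0.04·10 = 0.6
Step 2: E′(0.6) = 5.68; z₂ = 0.6 − 0.04·5.68 = 0.3728
E(0.3728) = 0.841551204352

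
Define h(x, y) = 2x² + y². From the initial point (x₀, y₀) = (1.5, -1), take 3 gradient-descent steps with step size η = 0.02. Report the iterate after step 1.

∇h = (4x, 2y)
Step 1: at (1.5, -1), ∇h = (6, -2) → (1.5, -1) − 0.02·(6, -2) = (1.38, -0.96)

(1.38, -0.96)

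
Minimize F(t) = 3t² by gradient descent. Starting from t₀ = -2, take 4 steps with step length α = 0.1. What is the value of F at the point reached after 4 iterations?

0.00786432

F′(t) = 6t
Step 1: F′(-2) = -12; t₁ = -2 − 0.1·(-12) = -0.8
Step 2: F′(-0.8) = -4.8; t₂ = -0.8 − 0.1·(-4.8) = -0.32
Step 3: F′(-0.32) = -1.92; t₃ = -0.32 − 0.1·(-1.92) = -0.128
Step 4: F′(-0.128) = -0.768; t₄ = -0.128 − 0.1·(-0.768) = -0.0512
F(-0.0512) = 0.00786432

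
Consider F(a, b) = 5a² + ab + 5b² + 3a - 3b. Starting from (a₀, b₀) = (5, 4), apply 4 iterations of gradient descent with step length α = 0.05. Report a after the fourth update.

-0.07255

∇F = (10a + b + 3, a + 10b - 3)
Step 1: at (5, 4), ∇F = (57, 42) → (5, 4) − 0.05·(57, 42) = (2.15, 1.9)
Step 2: at (2.15, 1.9), ∇F = (26.4, 18.15) → (2.15, 1.9) − 0.05·(26.4, 18.15) = (0.83, 0.9925)
Step 3: at (0.83, 0.9925), ∇F = (12.2925, 7.755) → (0.83, 0.9925) − 0.05·(12.2925, 7.755) = (0.215375, 0.60475)
Step 4: at (0.215375, 0.60475), ∇F = (5.7585, 3.262875) → (0.215375, 0.60475) − 0.05·(5.7585, 3.262875) = (-0.07255, 0.44160625)
a = -0.07255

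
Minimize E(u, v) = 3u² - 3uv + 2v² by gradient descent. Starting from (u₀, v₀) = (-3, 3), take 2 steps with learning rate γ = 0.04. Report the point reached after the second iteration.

∇E = (6u - 3v, -3u + 4v)
(u₁, v₁) = (-3, 3) − 0.04·(-27, 21) = (-1.92, 2.16)
(u₂, v₂) = (-1.92, 2.16) − 0.04·(-18, 14.4) = (-1.2, 1.584)

(-1.2, 1.584)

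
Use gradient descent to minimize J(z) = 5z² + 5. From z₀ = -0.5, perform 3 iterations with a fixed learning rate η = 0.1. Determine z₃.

J′(z) = 10z
Step 1: J′(-0.5) = -5; z₁ = -0.5 − 0.1·(-5) = 0
Step 2: J′(0) = 0; z₂ = 0 − 0.1·0 = 0
Step 3: J′(0) = 0; z₃ = 0 − 0.1·0 = 0

0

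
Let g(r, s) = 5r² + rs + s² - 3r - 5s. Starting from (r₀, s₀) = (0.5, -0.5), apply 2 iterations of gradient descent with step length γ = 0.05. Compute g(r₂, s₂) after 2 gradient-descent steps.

∇g = (10r + s - 3, r + 2s - 5)
(r₁, s₁) = (0.5, -0.5) − 0.05·(1.5, -5.5) = (0.425, -0.225)
(r₂, s₂) = (0.425, -0.225) − 0.05·(1.025, -5.025) = (0.37375, 0.02625)
g(0.37375, 0.02625) = -0.5435546875

-0.5435546875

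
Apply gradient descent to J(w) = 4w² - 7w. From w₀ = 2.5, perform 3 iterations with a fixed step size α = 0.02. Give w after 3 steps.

J′(w) = 8w - 7
Step 1: J′(2.5) = 13; w₁ = 2.5 − 0.02·13 = 2.24
Step 2: J′(2.24) = 10.92; w₂ = 2.24 − 0.02·10.92 = 2.0216
Step 3: J′(2.0216) = 9.1728; w₃ = 2.0216 − 0.02·9.1728 = 1.838144

1.838144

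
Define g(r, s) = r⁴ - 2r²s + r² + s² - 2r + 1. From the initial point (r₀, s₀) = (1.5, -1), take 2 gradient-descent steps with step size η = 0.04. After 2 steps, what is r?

∇g = (4r³ - 4rs + 2r - 2, -2r² + 2s)
Step 1: at (1.5, -1), ∇g = (20.5, -6.5) → (1.5, -1) − 0.04·(20.5, -6.5) = (0.68, -0.74)
Step 2: at (0.68, -0.74), ∇g = (2.630528, -2.4048) → (0.68, -0.74) − 0.04·(2.630528, -2.4048) = (0.57477888, -0.643808)
r = 0.57477888

0.57477888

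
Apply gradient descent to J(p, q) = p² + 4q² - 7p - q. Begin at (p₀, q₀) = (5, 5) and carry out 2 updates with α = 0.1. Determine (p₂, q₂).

∇J = (2p - 7, 8q - 1)
(p₁, q₁) = (5, 5) − 0.1·(3, 39) = (4.7, 1.1)
(p₂, q₂) = (4.7, 1.1) − 0.1·(2.4, 7.8) = (4.46, 0.32)

(4.46, 0.32)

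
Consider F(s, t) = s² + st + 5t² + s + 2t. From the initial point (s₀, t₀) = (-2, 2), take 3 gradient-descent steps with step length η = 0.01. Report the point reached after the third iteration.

(-1.964835, 1.457692)

∇F = (2s + t + 1, s + 10t + 2)
(s₁, t₁) = (-2, 2) − 0.01·(-1, 20) = (-1.99, 1.8)
(s₂, t₂) = (-1.99, 1.8) − 0.01·(-1.18, 18.01) = (-1.9782, 1.6199)
(s₃, t₃) = (-1.9782, 1.6199) − 0.01·(-1.3365, 16.2208) = (-1.964835, 1.457692)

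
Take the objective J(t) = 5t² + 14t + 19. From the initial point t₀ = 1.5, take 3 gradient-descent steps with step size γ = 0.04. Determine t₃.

-0.7736

J′(t) = 10t + 14
Step 1: J′(1.5) = 29; t₁ = 1.5 − 0.04·29 = 0.34
Step 2: J′(0.34) = 17.4; t₂ = 0.34 − 0.04·17.4 = -0.356
Step 3: J′(-0.356) = 10.44; t₃ = -0.356 − 0.04·10.44 = -0.7736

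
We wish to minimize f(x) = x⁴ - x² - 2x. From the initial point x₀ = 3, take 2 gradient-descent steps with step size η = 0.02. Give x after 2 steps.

f′(x) = 4x³ - 2x - 2
Step 1: f′(3) = 100; x₁ = 3 − 0.02·100 = 1
Step 2: f′(1) = 0; x₂ = 1 − 0.02·0 = 1

1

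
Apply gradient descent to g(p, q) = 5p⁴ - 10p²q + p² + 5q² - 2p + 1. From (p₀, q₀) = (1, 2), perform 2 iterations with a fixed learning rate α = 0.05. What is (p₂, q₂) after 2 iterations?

∇g = (20p³ - 20pq + 2p - 2, -10p² + 10q)
(p₁, q₁) = (1, 2) − 0.05·(-20, 10) = (2, 1.5)
(p₂, q₂) = (2, 1.5) − 0.05·(102, -25) = (-3.1, 2.75)

(-3.1, 2.75)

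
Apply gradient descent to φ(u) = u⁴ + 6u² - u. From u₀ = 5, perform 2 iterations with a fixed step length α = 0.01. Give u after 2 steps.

φ′(u) = 4u³ + 12u - 1
Step 1: φ′(5) = 559; u₁ = 5 − 0.01·559 = -0.59
Step 2: φ′(-0.59) = -8.901516; u₂ = -0.59 − 0.01·(-8.901516) = -0.50098484

-0.50098484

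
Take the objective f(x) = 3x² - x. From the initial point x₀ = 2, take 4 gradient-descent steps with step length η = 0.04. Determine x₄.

0.77830656

f′(x) = 6x - 1
x₁ = 2 − 0.04·11 = 1.56
x₂ = 1.56 − 0.04·8.36 = 1.2256
x₃ = 1.2256 − 0.04·6.3536 = 0.971456
x₄ = 0.971456 − 0.04·4.828736 = 0.77830656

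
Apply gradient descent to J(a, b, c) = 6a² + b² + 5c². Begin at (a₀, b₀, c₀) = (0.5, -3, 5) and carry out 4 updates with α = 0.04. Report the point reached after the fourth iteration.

∇J = (12a, 2b, 10c)
(a₁, b₁, c₁) = (0.5, -3, 5) − 0.04·(6, -6, 50) = (0.26, -2.76, 3)
(a₂, b₂, c₂) = (0.26, -2.76, 3) − 0.04·(3.12, -5.52, 30) = (0.1352, -2.5392, 1.8)
(a₃, b₃, c₃) = (0.1352, -2.5392, 1.8) − 0.04·(1.6224, -5.0784, 18) = (0.070304, -2.336064, 1.08)
(a₄, b₄, c₄) = (0.070304, -2.336064, 1.08) − 0.04·(0.843648, -4.672128, 10.8) = (0.03655808, -2.14917888, 0.648)

(0.03655808, -2.14917888, 0.648)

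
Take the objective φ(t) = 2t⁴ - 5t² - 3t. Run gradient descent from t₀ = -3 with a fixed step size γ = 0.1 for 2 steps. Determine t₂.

φ′(t) = 8t³ - 10t - 3
t₁ = -3 − 0.1·(-189) = 15.9
t₂ = 15.9 − 0.1·31995.432 = -3183.6432

-3183.6432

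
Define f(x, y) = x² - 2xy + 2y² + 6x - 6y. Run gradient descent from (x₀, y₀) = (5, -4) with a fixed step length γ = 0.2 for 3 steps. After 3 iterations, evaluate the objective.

∇f = (2x - 2y + 6, -2x + 4y - 6)
(x₁, y₁) = (5, -4) − 0.2·(24, -32) = (0.2, 2.4)
(x₂, y₂) = (0.2, 2.4) − 0.2·(1.6, 3.2) = (-0.12, 1.76)
(x₃, y₃) = (-0.12, 1.76) − 0.2·(2.24, 1.28) = (-0.568, 1.504)
f(-0.568, 1.504) = -5.8768

-5.8768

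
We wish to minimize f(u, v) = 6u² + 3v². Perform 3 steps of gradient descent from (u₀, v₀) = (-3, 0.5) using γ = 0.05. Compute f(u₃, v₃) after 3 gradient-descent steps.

0.30942075

∇f = (12u, 6v)
(u₁, v₁) = (-3, 0.5) − 0.05·(-36, 3) = (-1.2, 0.35)
(u₂, v₂) = (-1.2, 0.35) − 0.05·(-14.4, 2.1) = (-0.48, 0.245)
(u₃, v₃) = (-0.48, 0.245) − 0.05·(-5.76, 1.47) = (-0.192, 0.1715)
f(-0.192, 0.1715) = 0.30942075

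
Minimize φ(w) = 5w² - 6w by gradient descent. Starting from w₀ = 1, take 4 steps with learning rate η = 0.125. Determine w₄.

φ′(w) = 10w - 6
w₁ = 1 − 0.125·4 = 0.5
w₂ = 0.5 − 0.125·(-1) = 0.625
w₃ = 0.625 − 0.125·0.25 = 0.59375
w₄ = 0.59375 − 0.125·(-0.0625) = 0.6015625

0.6015625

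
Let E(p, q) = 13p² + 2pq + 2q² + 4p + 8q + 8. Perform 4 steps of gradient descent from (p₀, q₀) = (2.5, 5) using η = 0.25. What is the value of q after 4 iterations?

262.78125

∇E = (26p + 2q + 4, 2p + 4q + 8)
(p₁, q₁) = (2.5, 5) − 0.25·(79, 33) = (-17.25, -3.25)
(p₂, q₂) = (-17.25, -3.25) − 0.25·(-451, -39.5) = (95.5, 6.625)
(p₃, q₃) = (95.5, 6.625) − 0.25·(2500.25, 225.5) = (-529.5625, -49.75)
(p₄, q₄) = (-529.5625, -49.75) − 0.25·(-13864.125, -1250.125) = (2936.46875, 262.78125)
q = 262.78125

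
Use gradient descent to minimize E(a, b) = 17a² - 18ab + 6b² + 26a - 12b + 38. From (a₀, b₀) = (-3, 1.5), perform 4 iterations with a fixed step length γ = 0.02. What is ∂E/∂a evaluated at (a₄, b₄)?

0.79574528

∇E = (34a - 18b + 26, -18a + 12b - 12)
Step 1: at (-3, 1.5), ∇E = (-103, 60) → (-3, 1.5) − 0.02·(-103, 60) = (-0.94, 0.3)
Step 2: at (-0.94, 0.3), ∇E = (-11.36, 8.52) → (-0.94, 0.3) − 0.02·(-11.36, 8.52) = (-0.7128, 0.1296)
Step 3: at (-0.7128, 0.1296), ∇E = (-0.568, 2.3856) → (-0.7128, 0.1296) − 0.02·(-0.568, 2.3856) = (-0.70144, 0.081888)
Step 4: at (-0.70144, 0.081888), ∇E = (0.677056, 1.608576) → (-0.70144, 0.081888) − 0.02·(0.677056, 1.608576) = (-0.71498112, 0.04971648)
∂E/∂a at (-0.71498112, 0.04971648) = 0.79574528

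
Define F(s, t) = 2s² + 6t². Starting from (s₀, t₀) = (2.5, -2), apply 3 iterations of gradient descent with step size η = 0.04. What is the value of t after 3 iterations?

-0.281216

∇F = (4s, 12t)
Step 1: at (2.5, -2), ∇F = (10, -24) → (2.5, -2) − 0.04·(10, -24) = (2.1, -1.04)
Step 2: at (2.1, -1.04), ∇F = (8.4, -12.48) → (2.1, -1.04) − 0.04·(8.4, -12.48) = (1.764, -0.5408)
Step 3: at (1.764, -0.5408), ∇F = (7.056, -6.4896) → (1.764, -0.5408) − 0.04·(7.056, -6.4896) = (1.48176, -0.281216)
t = -0.281216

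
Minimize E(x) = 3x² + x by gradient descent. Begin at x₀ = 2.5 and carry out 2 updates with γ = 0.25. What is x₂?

0.5

E′(x) = 6x + 1
x₁ = 2.5 − 0.25·16 = -1.5
x₂ = -1.5 − 0.25·(-8) = 0.5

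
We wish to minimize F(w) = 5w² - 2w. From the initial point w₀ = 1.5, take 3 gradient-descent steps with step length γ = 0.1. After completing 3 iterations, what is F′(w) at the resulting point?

F′(w) = 10w - 2
Step 1: F′(1.5) = 13; w₁ = 1.5 − 0.1·13 = 0.2
Step 2: F′(0.2) = 0; w₂ = 0.2 − 0.1·0 = 0.2
Step 3: F′(0.2) = 0; w₃ = 0.2 − 0.1·0 = 0.2
F′(w) at (0.2) = 0

0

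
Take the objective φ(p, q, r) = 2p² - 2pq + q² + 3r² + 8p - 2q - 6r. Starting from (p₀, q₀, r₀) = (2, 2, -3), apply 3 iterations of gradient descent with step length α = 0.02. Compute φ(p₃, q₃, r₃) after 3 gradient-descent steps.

∇φ = (4p - 2q + 8, -2p + 2q - 2, 6r - 6)
Step 1: at (2, 2, -3), ∇φ = (12, -2, -24) → (2, 2, -3) − 0.02·(12, -2, -24) = (1.76, 2.04, -2.52)
Step 2: at (1.76, 2.04, -2.52), ∇φ = (10.96, -1.44, -21.12) → (1.76, 2.04, -2.52) − 0.02·(10.96, -1.44, -21.12) = (1.5408, 2.0688, -2.0976)
Step 3: at (1.5408, 2.0688, -2.0976), ∇φ = (10.0256, -0.944, -18.5856) → (1.5408, 2.0688, -2.0976) − 0.02·(10.0256, -0.944, -18.5856) = (1.340288, 2.08768, -1.725888)
φ(1.340288, 2.08768, -1.725888) = 28.19330689024

28.19330689024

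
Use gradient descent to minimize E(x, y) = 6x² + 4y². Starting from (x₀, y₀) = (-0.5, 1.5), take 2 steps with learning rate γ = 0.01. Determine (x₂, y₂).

(-0.3872, 1.2696)

∇E = (12x, 8y)
(x₁, y₁) = (-0.5, 1.5) − 0.01·(-6, 12) = (-0.44, 1.38)
(x₂, y₂) = (-0.44, 1.38) − 0.01·(-5.28, 11.04) = (-0.3872, 1.2696)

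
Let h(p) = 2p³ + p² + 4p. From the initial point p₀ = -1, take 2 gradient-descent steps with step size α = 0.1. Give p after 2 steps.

-3.784

h′(p) = 6p² + 2p + 4
p₁ = -1 − 0.1·8 = -1.8
p₂ = -1.8 − 0.1·19.84 = -3.784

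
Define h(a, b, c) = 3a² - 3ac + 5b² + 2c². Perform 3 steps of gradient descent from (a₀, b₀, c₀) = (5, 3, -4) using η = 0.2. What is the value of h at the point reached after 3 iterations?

55.688

∇h = (6a - 3c, 10b, -3a + 4c)
(a₁, b₁, c₁) = (5, 3, -4) − 0.2·(42, 30, -31) = (-3.4, -3, 2.2)
(a₂, b₂, c₂) = (-3.4, -3, 2.2) − 0.2·(-27, -30, 19) = (2, 3, -1.6)
(a₃, b₃, c₃) = (2, 3, -1.6) − 0.2·(16.8, 30, -12.4) = (-1.36, -3, 0.88)
h(-1.36, -3, 0.88) = 55.688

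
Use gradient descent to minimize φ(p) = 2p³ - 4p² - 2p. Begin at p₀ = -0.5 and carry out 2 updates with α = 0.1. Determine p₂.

φ′(p) = 6p² - 8p - 2
Step 1: φ′(-0.5) = 3.5; p₁ = -0.5 − 0.1·3.5 = -0.85
Step 2: φ′(-0.85) = 9.135; p₂ = -0.85 − 0.1·9.135 = -1.7635

-1.7635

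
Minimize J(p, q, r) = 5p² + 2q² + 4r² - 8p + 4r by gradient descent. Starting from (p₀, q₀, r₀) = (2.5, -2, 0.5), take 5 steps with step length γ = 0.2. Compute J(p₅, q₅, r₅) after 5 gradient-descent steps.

10.2741872896

∇J = (10p - 8, 4q, 8r + 4)
(p₁, q₁, r₁) = (2.5, -2, 0.5) − 0.2·(17, -8, 8) = (-0.9, -0.4, -1.1)
(p₂, q₂, r₂) = (-0.9, -0.4, -1.1) − 0.2·(-17, -1.6, -4.8) = (2.5, -0.08, -0.14)
(p₃, q₃, r₃) = (2.5, -0.08, -0.14) − 0.2·(17, -0.32, 2.88) = (-0.9, -0.016, -0.716)
(p₄, q₄, r₄) = (-0.9, -0.016, -0.716) − 0.2·(-17, -0.064, -1.728) = (2.5, -0.0032, -0.3704)
(p₅, q₅, r₅) = (2.5, -0.0032, -0.3704) − 0.2·(17, -0.0128, 1.0368) = (-0.9, -0.00064, -0.57776)
J(-0.9, -0.00064, -0.57776) = 10.2741872896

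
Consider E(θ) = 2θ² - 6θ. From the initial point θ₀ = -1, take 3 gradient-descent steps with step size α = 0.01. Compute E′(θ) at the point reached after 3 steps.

-8.84736

E′(θ) = 4θ - 6
Step 1: E′(-1) = -10; θ₁ = -1 − 0.01·(-10) = -0.9
Step 2: E′(-0.9) = -9.6; θ₂ = -0.9 − 0.01·(-9.6) = -0.804
Step 3: E′(-0.804) = -9.216; θ₃ = -0.804 − 0.01·(-9.216) = -0.71184
E′(θ) at (-0.71184) = -8.84736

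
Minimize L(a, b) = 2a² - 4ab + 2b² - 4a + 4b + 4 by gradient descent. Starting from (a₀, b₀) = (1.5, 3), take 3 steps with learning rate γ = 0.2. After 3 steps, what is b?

∇L = (4a - 4b - 4, -4a + 4b + 4)
Step 1: at (1.5, 3), ∇L = (-10, 10) → (1.5, 3) − 0.2·(-10, 10) = (3.5, 1)
Step 2: at (3.5, 1), ∇L = (6, -6) → (3.5, 1) − 0.2·(6, -6) = (2.3, 2.2)
Step 3: at (2.3, 2.2), ∇L = (-3.6, 3.6) → (2.3, 2.2) − 0.2·(-3.6, 3.6) = (3.02, 1.48)
b = 1.48

1.48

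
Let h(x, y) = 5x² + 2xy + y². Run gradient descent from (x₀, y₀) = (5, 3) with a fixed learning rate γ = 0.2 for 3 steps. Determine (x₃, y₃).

∇h = (10x + 2y, 2x + 2y)
(x₁, y₁) = (5, 3) − 0.2·(56, 16) = (-6.2, -0.2)
(x₂, y₂) = (-6.2, -0.2) − 0.2·(-62.4, -12.8) = (6.28, 2.36)
(x₃, y₃) = (6.28, 2.36) − 0.2·(67.52, 17.28) = (-7.224, -1.096)

(-7.224, -1.096)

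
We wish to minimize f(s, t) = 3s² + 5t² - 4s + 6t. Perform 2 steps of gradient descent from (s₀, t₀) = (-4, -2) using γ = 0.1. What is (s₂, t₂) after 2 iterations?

(-0.08, -0.6)

∇f = (6s - 4, 10t + 6)
Step 1: at (-4, -2), ∇f = (-28, -14) → (-4, -2) − 0.1·(-28, -14) = (-1.2, -0.6)
Step 2: at (-1.2, -0.6), ∇f = (-11.2, 0) → (-1.2, -0.6) − 0.1·(-11.2, 0) = (-0.08, -0.6)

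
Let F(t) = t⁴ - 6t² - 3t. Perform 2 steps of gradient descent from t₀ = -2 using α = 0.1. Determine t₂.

F′(t) = 4t³ - 12t - 3
t₁ = -2 − 0.1·(-11) = -0.9
t₂ = -0.9 − 0.1·4.884 = -1.3884

-1.3884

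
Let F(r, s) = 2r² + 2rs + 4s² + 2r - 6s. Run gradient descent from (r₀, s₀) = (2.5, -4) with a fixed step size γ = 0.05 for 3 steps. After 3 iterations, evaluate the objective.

∇F = (4r + 2s + 2, 2r + 8s - 6)
Step 1: at (2.5, -4), ∇F = (4, -33) → (2.5, -4) − 0.05·(4, -33) = (2.3, -2.35)
Step 2: at (2.3, -2.35), ∇F = (6.5, -20.2) → (2.3, -2.35) − 0.05·(6.5, -20.2) = (1.975, -1.34)
Step 3: at (1.975, -1.34), ∇F = (7.22, -12.77) → (1.975, -1.34) − 0.05·(7.22, -12.77) = (1.614, -0.7015)
F(1.614, -0.7015) = 12.350959

12.350959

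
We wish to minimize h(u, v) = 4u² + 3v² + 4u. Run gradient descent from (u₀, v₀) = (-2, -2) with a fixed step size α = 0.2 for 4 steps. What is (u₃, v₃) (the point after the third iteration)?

∇h = (8u + 4, 6v)
(u₁, v₁) = (-2, -2) − 0.2·(-12, -12) = (0.4, 0.4)
(u₂, v₂) = (0.4, 0.4) − 0.2·(7.2, 2.4) = (-1.04, -0.08)
(u₃, v₃) = (-1.04, -0.08) − 0.2·(-4.32, -0.48) = (-0.176, 0.016)

(-0.176, 0.016)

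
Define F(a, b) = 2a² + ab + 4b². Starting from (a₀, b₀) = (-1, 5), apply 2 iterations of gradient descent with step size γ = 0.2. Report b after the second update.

∇F = (4a + b, a + 8b)
(a₁, b₁) = (-1, 5) − 0.2·(1, 39) = (-1.2, -2.8)
(a₂, b₂) = (-1.2, -2.8) − 0.2·(-7.6, -23.6) = (0.32, 1.92)
b = 1.92

1.92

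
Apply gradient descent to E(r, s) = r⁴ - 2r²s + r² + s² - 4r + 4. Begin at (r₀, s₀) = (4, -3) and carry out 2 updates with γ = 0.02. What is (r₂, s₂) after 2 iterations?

(-0.80031232, -1.963776)

∇E = (4r³ - 4rs + 2r - 4, -2r² + 2s)
Step 1: at (4, -3), ∇E = (308, -38) → (4, -3) − 0.02·(308, -38) = (-2.16, -2.24)
Step 2: at (-2.16, -2.24), ∇E = (-67.984384, -13.8112) → (-2.16, -2.24) − 0.02·(-67.984384, -13.8112) = (-0.80031232, -1.963776)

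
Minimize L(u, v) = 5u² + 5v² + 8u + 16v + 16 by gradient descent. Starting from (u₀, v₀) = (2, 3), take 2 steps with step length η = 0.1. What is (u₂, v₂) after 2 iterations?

∇L = (10u + 8, 10v + 16)
(u₁, v₁) = (2, 3) − 0.1·(28, 46) = (-0.8, -1.6)
(u₂, v₂) = (-0.8, -1.6) − 0.1·(0, 0) = (-0.8, -1.6)

(-0.8, -1.6)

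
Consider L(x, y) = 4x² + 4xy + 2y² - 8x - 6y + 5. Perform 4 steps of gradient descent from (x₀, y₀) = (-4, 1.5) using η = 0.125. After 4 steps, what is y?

∇L = (8x + 4y - 8, 4x + 4y - 6)
Step 1: at (-4, 1.5), ∇L = (-34, -16) → (-4, 1.5) − 0.125·(-34, -16) = (0.25, 3.5)
Step 2: at (0.25, 3.5), ∇L = (8, 9) → (0.25, 3.5) − 0.125·(8, 9) = (-0.75, 2.375)
Step 3: at (-0.75, 2.375), ∇L = (-4.5, 0.5) → (-0.75, 2.375) − 0.125·(-4.5, 0.5) = (-0.1875, 2.3125)
Step 4: at (-0.1875, 2.3125), ∇L = (-0.25, 2.5) → (-0.1875, 2.3125) − 0.125·(-0.25, 2.5) = (-0.15625, 2)
y = 2

2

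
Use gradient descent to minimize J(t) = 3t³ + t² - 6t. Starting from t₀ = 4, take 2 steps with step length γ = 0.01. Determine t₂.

J′(t) = 9t² + 2t - 6
Step 1: J′(4) = 146; t₁ = 4 − 0.01·146 = 2.54
Step 2: J′(2.54) = 57.1444; t₂ = 2.54 − 0.01·57.1444 = 1.968556

1.968556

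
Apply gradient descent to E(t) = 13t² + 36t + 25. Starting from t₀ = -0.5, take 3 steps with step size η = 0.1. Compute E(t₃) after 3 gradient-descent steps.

E′(t) = 26t + 36
t₁ = -0.5 − 0.1·23 = -2.8
t₂ = -2.8 − 0.1·(-36.8) = 0.88
t₃ = 0.88 − 0.1·58.88 = -5.008
E(-5.008) = 170.752832

170.752832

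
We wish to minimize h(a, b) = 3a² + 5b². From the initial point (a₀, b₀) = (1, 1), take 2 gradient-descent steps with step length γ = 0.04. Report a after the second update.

0.5776

∇h = (6a, 10b)
(a₁, b₁) = (1, 1) − 0.04·(6, 10) = (0.76, 0.6)
(a₂, b₂) = (0.76, 0.6) − 0.04·(4.56, 6) = (0.5776, 0.36)
a = 0.5776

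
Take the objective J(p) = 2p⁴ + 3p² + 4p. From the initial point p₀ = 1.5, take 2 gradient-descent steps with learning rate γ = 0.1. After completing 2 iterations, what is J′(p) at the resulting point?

11011.648

J′(p) = 8p³ + 6p + 4
Step 1: J′(1.5) = 40; p₁ = 1.5 − 0.1·40 = -2.5
Step 2: J′(-2.5) = -136; p₂ = -2.5 − 0.1·(-136) = 11.1
J′(p) at (11.1) = 11011.648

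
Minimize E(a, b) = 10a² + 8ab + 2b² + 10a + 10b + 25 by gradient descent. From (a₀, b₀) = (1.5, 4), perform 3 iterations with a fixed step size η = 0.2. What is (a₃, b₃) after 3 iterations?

(-158.052, -66.352)

∇E = (20a + 8b + 10, 8a + 4b + 10)
(a₁, b₁) = (1.5, 4) − 0.2·(72, 38) = (-12.9, -3.6)
(a₂, b₂) = (-12.9, -3.6) − 0.2·(-276.8, -107.6) = (42.46, 17.92)
(a₃, b₃) = (42.46, 17.92) − 0.2·(1002.56, 421.36) = (-158.052, -66.352)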